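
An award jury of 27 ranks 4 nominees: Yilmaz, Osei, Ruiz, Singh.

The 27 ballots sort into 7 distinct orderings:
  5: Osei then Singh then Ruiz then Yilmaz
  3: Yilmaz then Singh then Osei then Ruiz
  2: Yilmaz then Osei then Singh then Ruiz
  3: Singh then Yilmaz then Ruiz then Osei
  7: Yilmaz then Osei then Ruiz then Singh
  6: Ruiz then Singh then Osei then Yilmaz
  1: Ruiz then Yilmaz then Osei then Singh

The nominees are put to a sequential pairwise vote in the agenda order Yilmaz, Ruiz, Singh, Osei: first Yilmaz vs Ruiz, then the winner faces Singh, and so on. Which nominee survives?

Round 1: Yilmaz vs Ruiz — 15–12, Yilmaz advances.
Round 2: Yilmaz vs Singh — 13–14, Singh advances.
Round 3: Singh vs Osei — 12–15, Osei advances.
The agenda winner is Osei.

Osei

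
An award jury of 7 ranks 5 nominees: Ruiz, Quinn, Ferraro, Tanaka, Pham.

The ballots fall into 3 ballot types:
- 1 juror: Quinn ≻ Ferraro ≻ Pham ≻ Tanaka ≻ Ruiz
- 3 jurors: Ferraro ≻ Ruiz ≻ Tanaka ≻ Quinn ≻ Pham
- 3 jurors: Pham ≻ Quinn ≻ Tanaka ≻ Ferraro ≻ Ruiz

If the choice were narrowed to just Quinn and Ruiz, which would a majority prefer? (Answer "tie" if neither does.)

Ballots ranking Quinn above Ruiz: 1 + 3 = 4.
Ballots ranking Ruiz above Quinn: 7 − 4 = 3.
Quinn wins the head-to-head 4–3.

Quinn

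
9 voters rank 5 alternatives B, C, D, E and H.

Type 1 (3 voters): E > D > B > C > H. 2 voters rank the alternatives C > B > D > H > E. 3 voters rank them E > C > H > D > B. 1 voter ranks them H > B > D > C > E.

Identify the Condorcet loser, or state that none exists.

Pairwise majorities:
B–C: C 5–4.
B vs D: 3 to 6, D.
B–E: E 6–3.
B vs H: B is ranked higher on 3+2 = 5 ballots, H on 4. B wins 5–4.
C vs D: C, 5–4.
C vs E: E wins 6–3.
C–H: C 8–1.
D vs E: 2+1 = 3 for D, 6 for E — E by 6–3.
D vs H: D, 5–4.
E vs H: E, 6–3.
H loses to every other alternative — it is the Condorcet loser.

H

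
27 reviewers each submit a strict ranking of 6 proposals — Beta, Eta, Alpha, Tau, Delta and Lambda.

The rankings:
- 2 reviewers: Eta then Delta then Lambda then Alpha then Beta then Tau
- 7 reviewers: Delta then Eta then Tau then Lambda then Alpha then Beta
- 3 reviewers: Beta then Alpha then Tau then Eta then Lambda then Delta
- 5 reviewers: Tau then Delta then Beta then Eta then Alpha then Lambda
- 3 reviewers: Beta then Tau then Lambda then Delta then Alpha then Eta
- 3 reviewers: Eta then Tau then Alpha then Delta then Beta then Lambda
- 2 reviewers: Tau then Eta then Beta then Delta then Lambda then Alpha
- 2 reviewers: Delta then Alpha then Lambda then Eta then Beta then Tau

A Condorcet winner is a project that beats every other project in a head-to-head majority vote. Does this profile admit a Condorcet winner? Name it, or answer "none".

Pairwise majorities:
Beta vs Eta: 3+5+3 = 11 for Beta, 16 for Eta — Eta by 16–11.
Beta vs Alpha: 3+5+3+2 = 13 for Beta, 14 for Alpha — Alpha by 14–13.
Beta vs Tau: 2+3+3+2 = 10 for Beta, 17 for Tau — Tau by 17–10.
Beta vs Delta: 3+3+2 = 8 for Beta, 19 for Delta — Delta by 19–8.
Beta vs Lambda: Beta preferred on 3+5+3+3+2 = 16 ballots; Beta wins 16–11.
Eta vs Alpha: Eta is ranked higher on 2+7+5+3+2 = 19 ballots, Alpha on 8. Eta wins 19–8.
Eta vs Tau: Eta preferred on 2+7+3+2 = 14 ballots; Eta wins 14–13.
Eta vs Delta: 10 to 17, Delta.
Eta vs Lambda: 2+7+3+5+3+2 = 22 for Eta, 5 for Lambda — Eta by 22–5.
Alpha vs Tau: Alpha preferred on 2+3+2 = 7 ballots; Tau wins 20–7.
Alpha vs Delta: 3+3 = 6 for Alpha, 21 for Delta — Delta by 21–6.
Alpha vs Lambda: 3+5+3+2 = 13 for Alpha, 14 for Lambda — Lambda by 14–13.
Tau vs Delta: Tau preferred on 3+5+3+3+2 = 16 ballots; Tau wins 16–11.
Tau vs Lambda: Tau preferred on 7+3+5+3+3+2 = 23 ballots; Tau wins 23–4.
Delta vs Lambda: 21 to 6, Delta.
No project is unbeaten: Beta loses to Eta; Eta loses to Delta; Alpha loses to Eta; Tau loses to Eta; Delta loses to Tau; Lambda loses to Beta. In particular Beta beats Lambda beats Alpha beats Beta is a majority cycle — no Condorcet winner exists.

none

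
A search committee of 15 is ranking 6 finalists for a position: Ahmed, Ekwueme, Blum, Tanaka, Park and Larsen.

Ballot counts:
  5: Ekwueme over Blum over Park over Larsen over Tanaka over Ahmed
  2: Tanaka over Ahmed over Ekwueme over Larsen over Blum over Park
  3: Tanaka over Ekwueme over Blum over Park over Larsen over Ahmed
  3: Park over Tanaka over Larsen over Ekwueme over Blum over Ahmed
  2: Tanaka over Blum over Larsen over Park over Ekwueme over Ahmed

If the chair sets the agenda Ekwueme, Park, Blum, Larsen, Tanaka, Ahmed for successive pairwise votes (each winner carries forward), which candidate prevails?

Round 1: Ekwueme vs Park — 10–5, Ekwueme advances.
Round 2: Ekwueme vs Blum — 13–2, Ekwueme advances.
Round 3: Ekwueme vs Larsen — 10–5, Ekwueme advances.
Round 4: Ekwueme vs Tanaka — 5–10, Tanaka advances.
Round 5: Tanaka vs Ahmed — 15–0, Tanaka advances.
Tanaka survives the agenda.

Tanaka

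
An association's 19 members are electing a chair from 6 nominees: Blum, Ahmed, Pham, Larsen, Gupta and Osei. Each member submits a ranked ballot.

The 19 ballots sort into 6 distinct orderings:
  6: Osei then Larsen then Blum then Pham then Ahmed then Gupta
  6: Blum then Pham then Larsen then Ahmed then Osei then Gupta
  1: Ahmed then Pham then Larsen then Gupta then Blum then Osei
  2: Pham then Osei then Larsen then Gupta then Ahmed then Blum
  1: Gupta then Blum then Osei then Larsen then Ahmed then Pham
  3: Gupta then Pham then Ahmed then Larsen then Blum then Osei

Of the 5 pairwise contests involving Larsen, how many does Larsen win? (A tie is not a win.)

Larsen against each rival (19 voters):
Larsen vs Blum: 6+1+2+3 = 12 for Larsen, 7 for Blum — Larsen by 12–7.
Larsen vs Ahmed: 15 to 4, Larsen.
Larsen vs Pham: Pham, 12–7.
Larsen vs Gupta: Larsen, 15–4.
Larsen vs Osei: 6+1+3 = 10 for Larsen, 9 for Osei — Larsen by 10–9.
Larsen beats Blum, Ahmed, Gupta, Osei; loses to Pham — 4 pairwise wins.

4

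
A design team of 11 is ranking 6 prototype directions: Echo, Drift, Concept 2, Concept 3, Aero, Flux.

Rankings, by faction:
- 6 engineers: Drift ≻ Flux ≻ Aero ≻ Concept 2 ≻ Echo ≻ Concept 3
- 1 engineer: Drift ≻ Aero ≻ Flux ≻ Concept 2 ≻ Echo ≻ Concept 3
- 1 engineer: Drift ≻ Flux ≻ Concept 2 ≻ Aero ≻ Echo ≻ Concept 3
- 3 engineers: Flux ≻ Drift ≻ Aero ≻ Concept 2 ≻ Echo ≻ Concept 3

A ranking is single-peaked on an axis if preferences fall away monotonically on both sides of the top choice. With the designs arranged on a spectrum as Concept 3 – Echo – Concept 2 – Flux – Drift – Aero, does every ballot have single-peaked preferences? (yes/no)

Axis positions: Concept 3=1, Echo=2, Concept 2=3, Flux=4, Drift=5, Aero=6.
Faction 1 (peak Drift at position 5): ranking walks positions 5-4-6-3-2-1, expanding outward from the peak — single-peaked.
Faction 2 (peak Drift at position 5): ranking walks positions 5-6-4-3-2-1, expanding outward from the peak — single-peaked.
Faction 3 (peak Drift at position 5): ranking walks positions 5-4-3-6-2-1, expanding outward from the peak — single-peaked.
Faction 4 (peak Flux at position 4): ranking walks positions 4-5-6-3-2-1, expanding outward from the peak — single-peaked.
Every ranking is single-peaked on this axis.

yes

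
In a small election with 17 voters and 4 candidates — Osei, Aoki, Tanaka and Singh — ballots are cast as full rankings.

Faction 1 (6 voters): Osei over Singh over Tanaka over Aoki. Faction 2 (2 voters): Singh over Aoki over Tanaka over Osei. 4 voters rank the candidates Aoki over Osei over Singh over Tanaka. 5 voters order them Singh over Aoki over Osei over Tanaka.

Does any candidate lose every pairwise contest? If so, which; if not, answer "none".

Tanaka

Pairwise majorities:
Osei vs Aoki: 6 to 11, Aoki.
Osei vs Tanaka: Osei, 15–2.
Osei vs Singh: Osei is ranked higher on 6+4 = 10 ballots, Singh on 7. Osei wins 10–7.
Aoki vs Tanaka: Aoki preferred on 2+4+5 = 11 ballots; Aoki wins 11–6.
Aoki vs Singh: Aoki preferred on 4 ballots; Singh wins 13–4.
Tanaka vs Singh: Tanaka preferred on 0 ballots; Singh wins 17–0.
Only Tanaka has no wins; Tanaka is the Condorcet loser.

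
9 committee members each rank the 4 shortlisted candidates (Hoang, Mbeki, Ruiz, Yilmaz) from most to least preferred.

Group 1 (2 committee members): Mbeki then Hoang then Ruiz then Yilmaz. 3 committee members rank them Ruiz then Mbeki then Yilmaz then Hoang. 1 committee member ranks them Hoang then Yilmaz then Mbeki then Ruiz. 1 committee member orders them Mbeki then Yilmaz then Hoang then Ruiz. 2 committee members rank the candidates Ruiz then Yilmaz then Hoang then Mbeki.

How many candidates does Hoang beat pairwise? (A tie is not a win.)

Hoang against each rival (9 committee members):
Hoang vs Mbeki: Mbeki wins 6–3.
Hoang vs Ruiz: Ruiz wins 5–4.
Hoang vs Yilmaz: Yilmaz, 6–3.
Hoang beats no one; loses to Mbeki, Ruiz, Yilmaz — 0 pairwise wins.

0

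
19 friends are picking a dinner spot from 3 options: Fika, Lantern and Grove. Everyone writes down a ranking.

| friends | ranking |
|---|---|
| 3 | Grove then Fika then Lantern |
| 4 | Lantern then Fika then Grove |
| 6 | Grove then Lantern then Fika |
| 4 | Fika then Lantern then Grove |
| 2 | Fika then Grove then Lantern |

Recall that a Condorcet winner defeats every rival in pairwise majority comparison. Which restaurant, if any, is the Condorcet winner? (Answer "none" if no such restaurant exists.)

Head-to-head results (19 friends):
Fika–Lantern: Lantern 10–9.
Fika vs Grove: Fika wins 10–9.
Lantern vs Grove: Grove, 11–8.
No restaurant is unbeaten: Fika loses to Lantern; Lantern loses to Grove; Grove loses to Fika. In particular Fika → Grove → Lantern → Fika is a majority cycle — no Condorcet winner exists.

none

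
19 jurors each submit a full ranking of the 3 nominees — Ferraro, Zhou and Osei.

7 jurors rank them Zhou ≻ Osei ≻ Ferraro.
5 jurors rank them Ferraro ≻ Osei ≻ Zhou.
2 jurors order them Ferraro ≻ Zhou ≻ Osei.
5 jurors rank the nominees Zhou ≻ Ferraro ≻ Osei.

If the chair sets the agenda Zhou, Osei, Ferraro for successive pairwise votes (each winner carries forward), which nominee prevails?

Zhou

Round 1: Zhou vs Osei — 14–5, Zhou advances.
Round 2: Zhou vs Ferraro — 12–7, Zhou advances.
The agenda winner is Zhou.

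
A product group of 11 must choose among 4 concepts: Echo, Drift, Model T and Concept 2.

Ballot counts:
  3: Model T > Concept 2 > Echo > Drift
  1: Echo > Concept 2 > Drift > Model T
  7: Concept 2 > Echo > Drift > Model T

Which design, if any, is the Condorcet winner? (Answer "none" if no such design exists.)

Head-to-head results (11 engineers):
Echo vs Drift: 3+1+7 = 11 for Echo, 0 for Drift — Echo by 11–0.
Echo vs Model T: 1+7 = 8 for Echo, 3 for Model T — Echo by 8–3.
Echo vs Concept 2: 1 to 10, Concept 2.
Drift vs Model T: Drift preferred on 1+7 = 8 ballots; Drift wins 8–3.
Drift vs Concept 2: Drift preferred on 0 ballots; Concept 2 wins 11–0.
Model T vs Concept 2: 3 to 8, Concept 2.
Concept 2 wins every pairwise contest, so Concept 2 is the Condorcet winner.

Concept 2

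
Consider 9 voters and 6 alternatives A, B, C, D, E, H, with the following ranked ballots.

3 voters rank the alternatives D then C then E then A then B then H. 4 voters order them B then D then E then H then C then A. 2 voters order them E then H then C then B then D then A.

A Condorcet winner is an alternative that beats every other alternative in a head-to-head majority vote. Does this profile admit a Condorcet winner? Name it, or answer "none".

none

Head-to-head results (9 voters):
A vs B: A preferred on 3 ballots; B wins 6–3.
A vs C: A preferred on 0 ballots; C wins 9–0.
A vs D: 0 to 9, D.
A vs E: A preferred on 0 ballots; E wins 9–0.
A vs H: 3 for A, 6 for H — H by 6–3.
B vs C: B preferred on 4 ballots; C wins 5–4.
B vs D: 6 to 3, B.
B vs E: B preferred on 4 ballots; E wins 5–4.
B vs H: B preferred on 3+4 = 7 ballots; B wins 7–2.
C vs D: 2 to 7, D.
C vs E: C is ranked higher on 3 ballots, E on 6. E wins 6–3.
C vs H: 3 to 6, H.
D vs E: D is ranked higher on 3+4 = 7 ballots, E on 2. D wins 7–2.
D vs H: 7 to 2, D.
E vs H: 9 to 0, E.
Each alternative drops at least one matchup (A loses to B; B loses to C; C loses to D; D loses to B; E loses to D; H loses to B); the cycle B beats D beats C beats B rules out a Condorcet winner.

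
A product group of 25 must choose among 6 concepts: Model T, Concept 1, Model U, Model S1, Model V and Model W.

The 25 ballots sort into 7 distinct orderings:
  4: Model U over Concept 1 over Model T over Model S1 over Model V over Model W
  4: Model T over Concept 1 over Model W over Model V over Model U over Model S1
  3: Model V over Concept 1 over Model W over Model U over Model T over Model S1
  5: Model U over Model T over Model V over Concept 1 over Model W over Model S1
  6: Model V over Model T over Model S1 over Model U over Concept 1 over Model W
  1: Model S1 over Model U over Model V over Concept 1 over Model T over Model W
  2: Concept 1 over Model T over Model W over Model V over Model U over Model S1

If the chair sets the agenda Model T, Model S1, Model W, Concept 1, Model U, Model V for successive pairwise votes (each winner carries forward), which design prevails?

Round 1: Model T vs Model S1 — 24–1, Model T advances.
Round 2: Model T vs Model W — 22–3, Model T advances.
Round 3: Model T vs Concept 1 — 15–10, Model T advances.
Round 4: Model T vs Model U — 12–13, Model U advances.
Round 5: Model U vs Model V — 10–15, Model V advances.
Model V survives the agenda.

Model V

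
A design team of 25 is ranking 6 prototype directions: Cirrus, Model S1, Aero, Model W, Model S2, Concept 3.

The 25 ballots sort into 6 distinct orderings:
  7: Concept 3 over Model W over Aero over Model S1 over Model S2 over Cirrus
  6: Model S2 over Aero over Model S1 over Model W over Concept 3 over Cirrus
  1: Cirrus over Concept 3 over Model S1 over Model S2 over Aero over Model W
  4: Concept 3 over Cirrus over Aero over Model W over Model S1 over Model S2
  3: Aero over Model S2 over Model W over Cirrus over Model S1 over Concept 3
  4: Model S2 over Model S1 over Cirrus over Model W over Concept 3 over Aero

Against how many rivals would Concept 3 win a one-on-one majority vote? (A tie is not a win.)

2

Concept 3 against each rival (25 engineers):
Concept 3 vs Cirrus: Concept 3 wins 17–8.
Concept 3 vs Model S1: Model S1, 13–12.
Concept 3 vs Aero: Concept 3, 16–9.
Concept 3 vs Model W: 7+1+4 = 12 for Concept 3, 13 for Model W — Model W by 13–12.
Concept 3 vs Model S2: Model S2 wins 13–12.
Concept 3 beats Cirrus, Aero; loses to Model S1, Model W, Model S2 — 2 pairwise wins.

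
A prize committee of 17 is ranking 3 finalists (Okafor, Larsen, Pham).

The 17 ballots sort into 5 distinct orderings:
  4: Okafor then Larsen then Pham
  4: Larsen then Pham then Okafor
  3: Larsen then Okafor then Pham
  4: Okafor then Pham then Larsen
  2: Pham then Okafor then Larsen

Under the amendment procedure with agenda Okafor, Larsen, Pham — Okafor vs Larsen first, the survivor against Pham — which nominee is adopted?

Round 1: Okafor vs Larsen — 10–7, Okafor advances.
Round 2: Okafor vs Pham — 11–6, Okafor advances.
The agenda winner is Okafor.

Okafor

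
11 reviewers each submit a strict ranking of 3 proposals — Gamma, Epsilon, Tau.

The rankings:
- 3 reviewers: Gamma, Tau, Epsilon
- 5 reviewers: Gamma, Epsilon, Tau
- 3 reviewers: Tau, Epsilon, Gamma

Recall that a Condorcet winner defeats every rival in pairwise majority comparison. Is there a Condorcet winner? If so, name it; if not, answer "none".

Pairwise majorities:
Gamma vs Epsilon: Gamma wins 8–3.
Gamma–Tau: Gamma 8–3.
Epsilon–Tau: Tau 6–5.
Only Gamma has no losses; Gamma is the Condorcet winner.

Gamma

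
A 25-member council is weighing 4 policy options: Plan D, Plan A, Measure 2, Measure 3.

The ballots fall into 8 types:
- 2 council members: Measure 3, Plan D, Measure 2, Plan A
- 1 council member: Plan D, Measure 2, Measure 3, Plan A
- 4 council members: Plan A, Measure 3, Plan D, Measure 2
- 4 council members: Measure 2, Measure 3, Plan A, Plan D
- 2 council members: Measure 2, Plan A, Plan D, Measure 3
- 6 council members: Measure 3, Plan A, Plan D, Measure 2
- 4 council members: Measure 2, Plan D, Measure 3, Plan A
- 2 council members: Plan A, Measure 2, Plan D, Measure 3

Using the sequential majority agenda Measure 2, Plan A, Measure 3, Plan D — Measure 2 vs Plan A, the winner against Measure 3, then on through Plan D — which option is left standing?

Round 1: Measure 2 vs Plan A — 13–12, Measure 2 advances.
Round 2: Measure 2 vs Measure 3 — 13–12, Measure 2 advances.
Round 3: Measure 2 vs Plan D — 12–13, Plan D advances.
Plan D survives the agenda.

Plan D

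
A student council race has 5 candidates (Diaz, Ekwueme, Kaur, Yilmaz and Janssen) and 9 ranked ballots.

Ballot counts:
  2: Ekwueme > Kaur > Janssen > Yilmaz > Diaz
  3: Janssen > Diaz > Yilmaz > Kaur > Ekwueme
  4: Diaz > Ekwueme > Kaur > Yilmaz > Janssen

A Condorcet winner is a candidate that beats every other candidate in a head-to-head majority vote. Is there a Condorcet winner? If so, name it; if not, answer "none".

none

Head-to-head results (9 voters):
Diaz vs Ekwueme: Diaz is ranked higher on 3+4 = 7 ballots, Ekwueme on 2. Diaz wins 7–2.
Diaz vs Kaur: 7 to 2, Diaz.
Diaz vs Yilmaz: Diaz preferred on 3+4 = 7 ballots; Diaz wins 7–2.
Diaz vs Janssen: Diaz is ranked higher on 4 ballots, Janssen on 5. Janssen wins 5–4.
Ekwueme vs Kaur: 2+4 = 6 for Ekwueme, 3 for Kaur — Ekwueme by 6–3.
Ekwueme vs Yilmaz: 2+4 = 6 for Ekwueme, 3 for Yilmaz — Ekwueme by 6–3.
Ekwueme vs Janssen: 6 to 3, Ekwueme.
Kaur vs Yilmaz: 6 to 3, Kaur.
Kaur vs Janssen: 6 to 3, Kaur.
Yilmaz vs Janssen: Yilmaz preferred on 4 ballots; Janssen wins 5–4.
Every candidate loses at least once (Diaz loses to Janssen; Ekwueme loses to Diaz; Kaur loses to Diaz; Yilmaz loses to Diaz; Janssen loses to Ekwueme). The majority relation contains the cycle Diaz > Ekwueme > Janssen > Diaz, so there is no Condorcet winner.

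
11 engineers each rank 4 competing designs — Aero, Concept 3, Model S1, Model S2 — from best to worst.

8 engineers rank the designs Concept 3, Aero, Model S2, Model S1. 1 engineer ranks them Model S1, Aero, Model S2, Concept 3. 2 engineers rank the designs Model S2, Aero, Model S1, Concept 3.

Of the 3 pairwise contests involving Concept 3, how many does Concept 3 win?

Concept 3 against each rival (11 engineers):
Concept 3 vs Aero: Concept 3 wins 8–3.
Concept 3 vs Model S1: Concept 3, 8–3.
Concept 3 vs Model S2: 8 to 3, Concept 3.
Concept 3 beats Aero, Model S1, Model S2 — 3 pairwise wins.

3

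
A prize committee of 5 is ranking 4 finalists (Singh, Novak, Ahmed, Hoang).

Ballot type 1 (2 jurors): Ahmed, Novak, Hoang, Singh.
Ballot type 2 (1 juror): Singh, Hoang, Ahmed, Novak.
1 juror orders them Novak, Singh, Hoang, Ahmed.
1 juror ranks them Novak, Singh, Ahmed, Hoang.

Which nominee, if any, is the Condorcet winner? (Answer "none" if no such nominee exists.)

none

Check each pair by majority over 5 ballots:
Singh vs Novak: Singh is ranked higher on 1 ballot, Novak on 4. Novak wins 4–1.
Singh vs Ahmed: 1+1+1 = 3 for Singh, 2 for Ahmed — Singh by 3–2.
Singh vs Hoang: 1+1+1 = 3 for Singh, 2 for Hoang — Singh by 3–2.
Novak vs Ahmed: Novak preferred on 1+1 = 2 ballots; Ahmed wins 3–2.
Novak vs Hoang: Novak is ranked higher on 2+1+1 = 4 ballots, Hoang on 1. Novak wins 4–1.
Ahmed vs Hoang: Ahmed preferred on 2+1 = 3 ballots; Ahmed wins 3–2.
Every nominee loses at least once (Singh loses to Novak; Novak loses to Ahmed; Ahmed loses to Singh; Hoang loses to Singh). The majority relation contains the cycle Singh → Ahmed → Novak → Singh, so there is no Condorcet winner.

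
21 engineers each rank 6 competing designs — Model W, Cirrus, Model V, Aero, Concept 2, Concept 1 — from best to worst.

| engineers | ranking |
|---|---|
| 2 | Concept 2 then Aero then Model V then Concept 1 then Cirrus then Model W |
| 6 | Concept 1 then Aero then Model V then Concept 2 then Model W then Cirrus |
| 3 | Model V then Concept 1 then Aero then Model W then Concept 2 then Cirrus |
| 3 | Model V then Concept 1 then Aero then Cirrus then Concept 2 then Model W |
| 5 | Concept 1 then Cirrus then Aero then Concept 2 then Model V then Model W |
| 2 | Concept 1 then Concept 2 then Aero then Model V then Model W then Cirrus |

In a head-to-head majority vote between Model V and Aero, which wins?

Aero

Ballots ranking Model V above Aero: 3 + 3 = 6.
Ballots ranking Aero above Model V: 21 − 6 = 15.
Aero wins the head-to-head 15–6.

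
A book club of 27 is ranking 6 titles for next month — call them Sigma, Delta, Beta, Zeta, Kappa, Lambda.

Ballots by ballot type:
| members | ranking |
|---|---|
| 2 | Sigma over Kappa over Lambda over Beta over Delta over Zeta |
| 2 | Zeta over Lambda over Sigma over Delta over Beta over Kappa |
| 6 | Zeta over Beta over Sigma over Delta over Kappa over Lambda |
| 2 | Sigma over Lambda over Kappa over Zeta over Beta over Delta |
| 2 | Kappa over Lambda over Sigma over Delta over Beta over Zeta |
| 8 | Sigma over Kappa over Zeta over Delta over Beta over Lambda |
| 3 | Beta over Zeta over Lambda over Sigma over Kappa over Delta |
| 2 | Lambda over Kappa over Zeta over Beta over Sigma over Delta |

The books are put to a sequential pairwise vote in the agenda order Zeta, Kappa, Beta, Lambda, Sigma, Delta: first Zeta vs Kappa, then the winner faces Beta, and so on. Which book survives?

Sigma

Round 1: Zeta vs Kappa — 11–16, Kappa advances.
Round 2: Kappa vs Beta — 16–11, Kappa advances.
Round 3: Kappa vs Lambda — 18–9, Kappa advances.
Round 4: Kappa vs Sigma — 4–23, Sigma advances.
Round 5: Sigma vs Delta — 27–0, Sigma advances.
Sigma survives the agenda.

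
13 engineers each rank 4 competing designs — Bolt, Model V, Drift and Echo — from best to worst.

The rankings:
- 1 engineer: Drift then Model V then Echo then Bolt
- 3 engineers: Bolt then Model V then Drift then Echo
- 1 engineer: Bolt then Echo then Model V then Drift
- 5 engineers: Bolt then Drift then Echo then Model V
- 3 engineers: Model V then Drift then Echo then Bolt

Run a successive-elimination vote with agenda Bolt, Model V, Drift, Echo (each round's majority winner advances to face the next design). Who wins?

Round 1: Bolt vs Model V — 9–4, Bolt advances.
Round 2: Bolt vs Drift — 9–4, Bolt advances.
Round 3: Bolt vs Echo — 9–4, Bolt advances.
Bolt survives the agenda.

Bolt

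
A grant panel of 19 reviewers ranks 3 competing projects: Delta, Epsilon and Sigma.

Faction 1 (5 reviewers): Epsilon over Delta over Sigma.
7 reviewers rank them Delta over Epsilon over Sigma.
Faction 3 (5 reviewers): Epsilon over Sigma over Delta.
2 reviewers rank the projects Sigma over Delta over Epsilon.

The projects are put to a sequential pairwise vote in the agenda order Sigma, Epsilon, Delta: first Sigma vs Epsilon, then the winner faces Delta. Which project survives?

Epsilon

Round 1: Sigma vs Epsilon — 2–17, Epsilon advances.
Round 2: Epsilon vs Delta — 10–9, Epsilon advances.
The agenda winner is Epsilon.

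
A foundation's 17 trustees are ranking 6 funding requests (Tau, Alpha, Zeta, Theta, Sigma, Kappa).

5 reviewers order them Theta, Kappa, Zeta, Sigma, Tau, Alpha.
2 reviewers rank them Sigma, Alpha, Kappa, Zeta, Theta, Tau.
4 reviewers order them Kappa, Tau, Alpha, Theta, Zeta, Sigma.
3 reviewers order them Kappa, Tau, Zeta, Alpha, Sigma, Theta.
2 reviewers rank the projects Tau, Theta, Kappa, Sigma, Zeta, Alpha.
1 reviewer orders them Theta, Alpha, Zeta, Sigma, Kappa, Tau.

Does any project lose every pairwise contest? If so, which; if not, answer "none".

Pairwise majorities:
Tau vs Alpha: Tau wins 14–3.
Tau vs Zeta: Tau wins 9–8.
Tau–Theta: Tau 9–8.
Tau vs Sigma: Tau wins 9–8.
Tau vs Kappa: Kappa, 15–2.
Alpha vs Zeta: Zeta, 10–7.
Alpha vs Theta: Alpha wins 9–8.
Alpha vs Sigma: 8 to 9, Sigma.
Alpha–Kappa: Kappa 14–3.
Zeta vs Theta: Zeta is ranked higher on 2+3 = 5 ballots, Theta on 12. Theta wins 12–5.
Zeta vs Sigma: Zeta is ranked higher on 5+4+3+1 = 13 ballots, Sigma on 4. Zeta wins 13–4.
Zeta vs Kappa: Kappa wins 16–1.
Theta vs Sigma: Theta wins 12–5.
Theta vs Kappa: Theta is ranked higher on 5+2+1 = 8 ballots, Kappa on 9. Kappa wins 9–8.
Sigma–Kappa: Kappa 14–3.
Every project wins at least one matchup (Tau beats Alpha; Alpha beats Theta; Zeta beats Alpha; Theta beats Zeta; Sigma beats Alpha; Kappa beats Tau), so there is no Condorcet loser.

none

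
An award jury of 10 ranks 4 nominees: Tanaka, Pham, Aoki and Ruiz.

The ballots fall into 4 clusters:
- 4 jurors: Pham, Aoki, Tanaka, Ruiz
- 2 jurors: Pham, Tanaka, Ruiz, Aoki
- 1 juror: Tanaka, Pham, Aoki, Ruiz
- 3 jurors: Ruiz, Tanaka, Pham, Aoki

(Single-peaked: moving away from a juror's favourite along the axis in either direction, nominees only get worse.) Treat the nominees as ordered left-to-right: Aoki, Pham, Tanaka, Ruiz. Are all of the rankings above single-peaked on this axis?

Axis positions: Aoki=1, Pham=2, Tanaka=3, Ruiz=4.
Cluster 1 (peak Pham at position 2): ranking walks positions 2-1-3-4, expanding outward from the peak — single-peaked.
Cluster 2 (peak Pham at position 2): ranking walks positions 2-3-4-1, expanding outward from the peak — single-peaked.
Cluster 3 (peak Tanaka at position 3): ranking walks positions 3-2-1-4, expanding outward from the peak — single-peaked.
Cluster 4 (peak Ruiz at position 4): ranking walks positions 4-3-2-1, expanding outward from the peak — single-peaked.
Every ranking is single-peaked on this axis.

yes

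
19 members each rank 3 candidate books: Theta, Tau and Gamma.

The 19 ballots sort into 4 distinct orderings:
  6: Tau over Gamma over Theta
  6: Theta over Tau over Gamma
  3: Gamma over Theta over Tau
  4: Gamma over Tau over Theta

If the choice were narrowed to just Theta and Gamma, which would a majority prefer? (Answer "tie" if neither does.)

Gamma

Ballots ranking Theta above Gamma: 6.
Ballots ranking Gamma above Theta: 19 − 6 = 13.
Gamma wins the head-to-head 13–6.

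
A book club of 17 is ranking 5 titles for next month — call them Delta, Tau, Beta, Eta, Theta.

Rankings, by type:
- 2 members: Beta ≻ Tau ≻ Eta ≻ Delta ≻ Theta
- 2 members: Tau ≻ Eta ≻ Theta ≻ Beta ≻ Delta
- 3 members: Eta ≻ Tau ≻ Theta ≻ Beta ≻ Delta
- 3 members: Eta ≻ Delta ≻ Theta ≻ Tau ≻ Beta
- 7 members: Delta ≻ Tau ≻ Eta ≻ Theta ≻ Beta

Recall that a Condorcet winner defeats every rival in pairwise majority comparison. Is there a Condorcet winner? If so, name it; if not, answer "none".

none

Pairwise majorities:
Delta vs Tau: Delta wins 10–7.
Delta vs Beta: Delta, 10–7.
Delta vs Eta: Eta wins 10–7.
Delta vs Theta: Delta wins 12–5.
Tau–Beta: Tau 15–2.
Tau vs Eta: Tau, 11–6.
Tau vs Theta: Tau wins 14–3.
Beta vs Eta: Eta, 15–2.
Beta–Theta: Theta 15–2.
Eta vs Theta: Eta wins 17–0.
No book is unbeaten: Delta loses to Eta; Tau loses to Delta; Beta loses to Delta; Eta loses to Tau; Theta loses to Delta. In particular Delta > Tau > Eta > Delta is a majority cycle — no Condorcet winner exists.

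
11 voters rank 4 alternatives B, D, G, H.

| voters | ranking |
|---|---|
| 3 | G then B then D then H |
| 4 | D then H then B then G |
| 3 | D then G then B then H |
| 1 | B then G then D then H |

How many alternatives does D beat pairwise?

D against each rival (11 voters):
D–B: D 7–4.
D vs G: D wins 7–4.
D–H: D 11–0.
D beats B, G, H — 3 pairwise wins.

3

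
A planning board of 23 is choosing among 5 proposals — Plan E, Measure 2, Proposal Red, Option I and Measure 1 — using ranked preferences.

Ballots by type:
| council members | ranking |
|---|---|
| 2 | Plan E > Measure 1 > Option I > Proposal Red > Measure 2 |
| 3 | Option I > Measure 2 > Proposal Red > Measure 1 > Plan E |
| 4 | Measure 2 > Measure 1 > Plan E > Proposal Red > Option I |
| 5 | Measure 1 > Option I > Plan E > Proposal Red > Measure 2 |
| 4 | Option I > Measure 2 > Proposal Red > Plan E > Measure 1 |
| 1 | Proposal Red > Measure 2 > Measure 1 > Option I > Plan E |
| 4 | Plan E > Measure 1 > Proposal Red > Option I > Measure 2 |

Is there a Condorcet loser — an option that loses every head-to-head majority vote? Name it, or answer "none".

none

Head-to-head results (23 council members):
Plan E vs Measure 2: Measure 2, 12–11.
Plan E vs Proposal Red: 15 to 8, Plan E.
Plan E vs Option I: Option I, 13–10.
Plan E vs Measure 1: 2+4+4 = 10 for Plan E, 13 for Measure 1 — Measure 1 by 13–10.
Measure 2 vs Proposal Red: Proposal Red wins 12–11.
Measure 2 vs Option I: Option I, 18–5.
Measure 2 vs Measure 1: 3+4+4+1 = 12 for Measure 2, 11 for Measure 1 — Measure 2 by 12–11.
Proposal Red vs Option I: Option I wins 14–9.
Proposal Red vs Measure 1: 8 to 15, Measure 1.
Option I vs Measure 1: Option I is ranked higher on 3+4 = 7 ballots, Measure 1 on 16. Measure 1 wins 16–7.
No option is winless: Plan E beats Proposal Red; Measure 2 beats Plan E; Proposal Red beats Measure 2; Option I beats Plan E; Measure 1 beats Plan E. There is no Condorcet loser.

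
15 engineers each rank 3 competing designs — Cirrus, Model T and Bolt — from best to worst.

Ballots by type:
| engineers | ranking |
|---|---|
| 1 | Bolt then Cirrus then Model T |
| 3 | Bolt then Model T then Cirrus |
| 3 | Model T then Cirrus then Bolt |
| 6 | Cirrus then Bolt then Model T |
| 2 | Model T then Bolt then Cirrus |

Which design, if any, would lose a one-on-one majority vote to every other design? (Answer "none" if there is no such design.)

Pairwise majorities:
Cirrus vs Model T: Model T wins 8–7.
Cirrus vs Bolt: 9 to 6, Cirrus.
Model T vs Bolt: 3+2 = 5 for Model T, 10 for Bolt — Bolt by 10–5.
Every design wins at least one matchup (Cirrus beats Bolt; Model T beats Cirrus; Bolt beats Model T), so there is no Condorcet loser.

none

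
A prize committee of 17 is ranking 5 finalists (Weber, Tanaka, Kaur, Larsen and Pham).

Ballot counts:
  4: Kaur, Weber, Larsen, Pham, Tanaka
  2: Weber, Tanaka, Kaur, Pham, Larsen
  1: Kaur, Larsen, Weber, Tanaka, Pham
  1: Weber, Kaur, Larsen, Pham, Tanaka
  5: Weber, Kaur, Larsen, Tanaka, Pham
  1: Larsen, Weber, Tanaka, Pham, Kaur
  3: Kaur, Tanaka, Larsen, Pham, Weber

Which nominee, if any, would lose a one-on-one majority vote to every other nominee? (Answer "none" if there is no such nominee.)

Head-to-head results (17 jurors):
Weber–Tanaka: Weber 14–3.
Weber vs Kaur: Weber preferred on 2+1+5+1 = 9 ballots; Weber wins 9–8.
Weber vs Larsen: Weber is ranked higher on 4+2+1+5 = 12 ballots, Larsen on 5. Weber wins 12–5.
Weber vs Pham: Weber preferred on 4+2+1+1+5+1 = 14 ballots; Weber wins 14–3.
Tanaka vs Kaur: 3 to 14, Kaur.
Tanaka vs Larsen: Tanaka preferred on 2+3 = 5 ballots; Larsen wins 12–5.
Tanaka vs Pham: Tanaka is ranked higher on 2+1+5+1+3 = 12 ballots, Pham on 5. Tanaka wins 12–5.
Kaur vs Larsen: 4+2+1+1+5+3 = 16 for Kaur, 1 for Larsen — Kaur by 16–1.
Kaur vs Pham: Kaur wins 16–1.
Larsen vs Pham: 15 to 2, Larsen.
Pham is beaten in every head-to-head and is the Condorcet loser.

Pham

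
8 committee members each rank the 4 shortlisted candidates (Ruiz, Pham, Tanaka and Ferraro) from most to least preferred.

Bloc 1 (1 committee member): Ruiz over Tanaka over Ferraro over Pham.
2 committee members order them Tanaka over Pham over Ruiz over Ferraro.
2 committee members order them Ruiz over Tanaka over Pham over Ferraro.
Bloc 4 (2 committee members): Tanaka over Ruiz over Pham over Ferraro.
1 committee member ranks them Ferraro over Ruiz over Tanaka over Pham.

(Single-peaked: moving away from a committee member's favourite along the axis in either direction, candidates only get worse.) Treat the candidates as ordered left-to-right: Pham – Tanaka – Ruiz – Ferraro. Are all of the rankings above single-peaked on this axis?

Axis positions: Pham=1, Tanaka=2, Ruiz=3, Ferraro=4.
Bloc 1 (peak Ruiz at position 3): ranking walks positions 3-2-4-1, expanding outward from the peak — single-peaked.
Bloc 2 (peak Tanaka at position 2): ranking walks positions 2-1-3-4, expanding outward from the peak — single-peaked.
Bloc 3 (peak Ruiz at position 3): ranking walks positions 3-2-1-4, expanding outward from the peak — single-peaked.
Bloc 4 (peak Tanaka at position 2): ranking walks positions 2-3-1-4, expanding outward from the peak — single-peaked.
Bloc 5 (peak Ferraro at position 4): ranking walks positions 4-3-2-1, expanding outward from the peak — single-peaked.
Every ranking is single-peaked on this axis.

yes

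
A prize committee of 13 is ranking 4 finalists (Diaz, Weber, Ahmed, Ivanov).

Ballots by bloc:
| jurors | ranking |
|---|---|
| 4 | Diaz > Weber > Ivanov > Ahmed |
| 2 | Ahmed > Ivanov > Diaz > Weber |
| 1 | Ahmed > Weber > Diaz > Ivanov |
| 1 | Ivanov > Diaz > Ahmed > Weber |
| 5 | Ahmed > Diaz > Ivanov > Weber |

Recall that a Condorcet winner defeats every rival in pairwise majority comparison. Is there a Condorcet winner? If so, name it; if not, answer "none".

Ahmed

Head-to-head results (13 jurors):
Diaz vs Weber: 12 to 1, Diaz.
Diaz vs Ahmed: Diaz is ranked higher on 4+1 = 5 ballots, Ahmed on 8. Ahmed wins 8–5.
Diaz vs Ivanov: 4+1+5 = 10 for Diaz, 3 for Ivanov — Diaz by 10–3.
Weber vs Ahmed: Weber preferred on 4 ballots; Ahmed wins 9–4.
Weber vs Ivanov: Weber preferred on 4+1 = 5 ballots; Ivanov wins 8–5.
Ahmed vs Ivanov: Ahmed is ranked higher on 2+1+5 = 8 ballots, Ivanov on 5. Ahmed wins 8–5.
Only Ahmed has no losses; Ahmed is the Condorcet winner.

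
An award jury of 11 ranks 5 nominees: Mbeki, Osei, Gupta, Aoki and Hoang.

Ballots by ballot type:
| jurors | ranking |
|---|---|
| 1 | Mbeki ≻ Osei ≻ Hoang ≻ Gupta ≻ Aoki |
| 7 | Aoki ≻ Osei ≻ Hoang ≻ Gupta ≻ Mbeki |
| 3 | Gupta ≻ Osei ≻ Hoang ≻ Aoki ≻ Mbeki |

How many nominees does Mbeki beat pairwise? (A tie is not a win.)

0

Mbeki against each rival (11 jurors):
Mbeki vs Osei: Mbeki is ranked higher on 1 ballot, Osei on 10. Osei wins 10–1.
Mbeki vs Gupta: Gupta, 10–1.
Mbeki vs Aoki: Aoki wins 10–1.
Mbeki vs Hoang: 1 for Mbeki, 10 for Hoang — Hoang by 10–1.
Mbeki beats no one; loses to Osei, Gupta, Aoki, Hoang — 0 pairwise wins.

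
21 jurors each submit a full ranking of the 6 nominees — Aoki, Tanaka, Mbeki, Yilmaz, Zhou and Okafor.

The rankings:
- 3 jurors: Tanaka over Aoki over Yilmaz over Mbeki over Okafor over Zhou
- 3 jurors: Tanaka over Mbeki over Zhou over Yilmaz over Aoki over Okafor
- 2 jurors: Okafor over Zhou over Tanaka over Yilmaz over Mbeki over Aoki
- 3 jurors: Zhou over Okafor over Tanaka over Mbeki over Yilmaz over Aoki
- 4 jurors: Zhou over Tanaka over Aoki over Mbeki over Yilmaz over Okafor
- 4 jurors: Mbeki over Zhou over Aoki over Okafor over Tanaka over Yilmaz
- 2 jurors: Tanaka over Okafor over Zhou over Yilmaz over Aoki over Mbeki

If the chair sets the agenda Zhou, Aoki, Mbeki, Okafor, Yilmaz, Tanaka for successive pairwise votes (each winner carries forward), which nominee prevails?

Round 1: Zhou vs Aoki — 18–3, Zhou advances.
Round 2: Zhou vs Mbeki — 11–10, Zhou advances.
Round 3: Zhou vs Okafor — 14–7, Zhou advances.
Round 4: Zhou vs Yilmaz — 18–3, Zhou advances.
Round 5: Zhou vs Tanaka — 13–8, Zhou advances.
Zhou survives the agenda.

Zhou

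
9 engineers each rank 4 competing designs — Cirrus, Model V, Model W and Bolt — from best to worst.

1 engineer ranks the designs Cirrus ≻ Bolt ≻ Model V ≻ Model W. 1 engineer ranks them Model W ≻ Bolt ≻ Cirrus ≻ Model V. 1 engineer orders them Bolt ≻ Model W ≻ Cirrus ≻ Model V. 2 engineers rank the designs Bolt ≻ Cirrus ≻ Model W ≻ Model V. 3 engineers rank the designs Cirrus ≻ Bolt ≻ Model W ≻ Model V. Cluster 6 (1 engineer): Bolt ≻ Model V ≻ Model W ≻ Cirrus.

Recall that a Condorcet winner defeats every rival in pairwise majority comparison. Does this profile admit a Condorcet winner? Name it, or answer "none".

Bolt

Pairwise majorities:
Cirrus vs Model V: Cirrus is ranked higher on 1+1+1+2+3 = 8 ballots, Model V on 1. Cirrus wins 8–1.
Cirrus vs Model W: Cirrus preferred on 1+2+3 = 6 ballots; Cirrus wins 6–3.
Cirrus vs Bolt: 4 to 5, Bolt.
Model V vs Model W: Model V preferred on 1+1 = 2 ballots; Model W wins 7–2.
Model V vs Bolt: 0 for Model V, 9 for Bolt — Bolt by 9–0.
Model W vs Bolt: Model W is ranked higher on 1 ballot, Bolt on 8. Bolt wins 8–1.
Bolt beats each of Cirrus, Model V, Model W — Bolt is the Condorcet winner.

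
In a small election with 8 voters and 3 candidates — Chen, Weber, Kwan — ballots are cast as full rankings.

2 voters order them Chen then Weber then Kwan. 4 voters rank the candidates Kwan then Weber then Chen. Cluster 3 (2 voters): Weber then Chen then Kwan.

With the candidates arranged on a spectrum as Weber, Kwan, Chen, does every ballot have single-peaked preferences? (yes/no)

Axis positions: Weber=1, Kwan=2, Chen=3.
Cluster 1: ranking walks positions 3-1-2; Weber is ranked above Kwan even though Kwan lies between Weber and the peak Chen on the axis — preferences dip and rise again. Not single-peaked.
Cluster 2 (peak Kwan at position 2): ranking walks positions 2-1-3, expanding outward from the peak — single-peaked.
Cluster 3: ranking walks positions 1-3-2; Chen is ranked above Kwan even though Kwan lies between Chen and the peak Weber on the axis — preferences dip and rise again. Not single-peaked.
Cluster 1 violates single-peakedness, so the profile is not single-peaked on this axis.

no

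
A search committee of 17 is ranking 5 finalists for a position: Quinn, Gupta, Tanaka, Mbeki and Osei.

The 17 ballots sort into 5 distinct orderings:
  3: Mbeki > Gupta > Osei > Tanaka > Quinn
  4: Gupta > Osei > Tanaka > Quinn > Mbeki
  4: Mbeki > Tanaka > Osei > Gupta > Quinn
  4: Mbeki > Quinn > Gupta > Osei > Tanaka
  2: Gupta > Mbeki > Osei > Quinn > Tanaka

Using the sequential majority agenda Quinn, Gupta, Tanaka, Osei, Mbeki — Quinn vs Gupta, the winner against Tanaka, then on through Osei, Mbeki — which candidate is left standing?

Mbeki

Round 1: Quinn vs Gupta — 4–13, Gupta advances.
Round 2: Gupta vs Tanaka — 13–4, Gupta advances.
Round 3: Gupta vs Osei — 13–4, Gupta advances.
Round 4: Gupta vs Mbeki — 6–11, Mbeki advances.
The agenda winner is Mbeki.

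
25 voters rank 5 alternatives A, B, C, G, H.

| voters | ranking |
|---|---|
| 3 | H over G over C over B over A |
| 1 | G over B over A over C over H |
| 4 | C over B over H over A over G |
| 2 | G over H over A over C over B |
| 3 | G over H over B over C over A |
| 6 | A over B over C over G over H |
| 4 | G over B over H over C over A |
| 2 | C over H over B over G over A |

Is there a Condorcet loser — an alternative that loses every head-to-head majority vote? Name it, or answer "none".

A

Head-to-head results (25 voters):
A–B: B 17–8.
A vs C: 9 to 16, C.
A vs G: 10 to 15, G.
A vs H: H, 18–7.
B–C: B 14–11.
B vs G: B preferred on 4+6+2 = 12 ballots; G wins 13–12.
B vs H: B wins 15–10.
C–G: G 13–12.
C vs H: 13 to 12, C.
G vs H: G, 16–9.
A loses to every other alternative — it is the Condorcet loser.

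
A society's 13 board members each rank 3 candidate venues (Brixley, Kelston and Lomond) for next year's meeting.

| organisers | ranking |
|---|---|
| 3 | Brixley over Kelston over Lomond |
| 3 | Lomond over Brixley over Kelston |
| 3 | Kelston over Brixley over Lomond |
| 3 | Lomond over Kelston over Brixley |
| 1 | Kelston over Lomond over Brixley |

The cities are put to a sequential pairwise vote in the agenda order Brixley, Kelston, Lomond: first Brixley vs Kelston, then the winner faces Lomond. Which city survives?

Kelston

Round 1: Brixley vs Kelston — 6–7, Kelston advances.
Round 2: Kelston vs Lomond — 7–6, Kelston advances.
Kelston survives the agenda.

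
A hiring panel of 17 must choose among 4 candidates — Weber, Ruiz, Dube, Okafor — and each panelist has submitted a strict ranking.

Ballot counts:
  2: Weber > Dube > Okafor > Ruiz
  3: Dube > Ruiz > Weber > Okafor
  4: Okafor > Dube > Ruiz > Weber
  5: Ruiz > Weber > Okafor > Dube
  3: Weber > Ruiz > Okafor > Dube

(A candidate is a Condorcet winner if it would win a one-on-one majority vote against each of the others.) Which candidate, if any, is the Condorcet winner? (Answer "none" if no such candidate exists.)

Head-to-head results (17 committee members):
Weber vs Ruiz: Weber preferred on 2+3 = 5 ballots; Ruiz wins 12–5.
Weber vs Dube: Weber is ranked higher on 2+5+3 = 10 ballots, Dube on 7. Weber wins 10–7.
Weber vs Okafor: 2+3+5+3 = 13 for Weber, 4 for Okafor — Weber by 13–4.
Ruiz vs Dube: Ruiz preferred on 5+3 = 8 ballots; Dube wins 9–8.
Ruiz vs Okafor: Ruiz preferred on 3+5+3 = 11 ballots; Ruiz wins 11–6.
Dube vs Okafor: Dube preferred on 2+3 = 5 ballots; Okafor wins 12–5.
No candidate is unbeaten: Weber loses to Ruiz; Ruiz loses to Dube; Dube loses to Weber; Okafor loses to Weber. In particular Weber beats Dube beats Ruiz beats Weber is a majority cycle — no Condorcet winner exists.

none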